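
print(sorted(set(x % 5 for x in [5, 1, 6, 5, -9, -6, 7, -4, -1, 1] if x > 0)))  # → [0, 1, 2]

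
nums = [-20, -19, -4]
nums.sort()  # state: [-20, -19, -4]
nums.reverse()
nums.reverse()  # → [-20, -19, -4]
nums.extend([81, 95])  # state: [-20, -19, -4, 81, 95]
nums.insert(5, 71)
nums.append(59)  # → [-20, -19, -4, 81, 95, 71, 59]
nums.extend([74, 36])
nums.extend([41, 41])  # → [-20, -19, -4, 81, 95, 71, 59, 74, 36, 41, 41]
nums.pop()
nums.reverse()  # [41, 36, 74, 59, 71, 95, 81, -4, -19, -20]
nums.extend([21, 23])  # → [41, 36, 74, 59, 71, 95, 81, -4, -19, -20, 21, 23]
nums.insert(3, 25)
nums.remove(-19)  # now [41, 36, 74, 25, 59, 71, 95, 81, -4, -20, 21, 23]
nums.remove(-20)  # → [41, 36, 74, 25, 59, 71, 95, 81, -4, 21, 23]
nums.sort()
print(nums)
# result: [-4, 21, 23, 25, 36, 41, 59, 71, 74, 81, 95]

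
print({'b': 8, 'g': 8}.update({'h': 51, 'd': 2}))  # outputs None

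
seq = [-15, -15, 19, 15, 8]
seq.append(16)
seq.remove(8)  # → [-15, -15, 19, 15, 16]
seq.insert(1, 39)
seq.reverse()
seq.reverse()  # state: [-15, 39, -15, 19, 15, 16]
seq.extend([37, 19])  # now [-15, 39, -15, 19, 15, 16, 37, 19]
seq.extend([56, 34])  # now [-15, 39, -15, 19, 15, 16, 37, 19, 56, 34]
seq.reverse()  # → [34, 56, 19, 37, 16, 15, 19, -15, 39, -15]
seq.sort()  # [-15, -15, 15, 16, 19, 19, 34, 37, 39, 56]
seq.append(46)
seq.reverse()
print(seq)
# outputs [46, 56, 39, 37, 34, 19, 19, 16, 15, -15, -15]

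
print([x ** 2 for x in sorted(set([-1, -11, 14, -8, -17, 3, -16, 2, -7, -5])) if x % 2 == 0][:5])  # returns [256, 64, 4, 196]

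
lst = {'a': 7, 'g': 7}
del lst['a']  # {'g': 7}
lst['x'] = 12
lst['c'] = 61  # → {'g': 7, 'x': 12, 'c': 61}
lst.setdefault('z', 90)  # 90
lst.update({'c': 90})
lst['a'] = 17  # {'g': 7, 'x': 12, 'c': 90, 'z': 90, 'a': 17}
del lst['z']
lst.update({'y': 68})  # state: {'g': 7, 'x': 12, 'c': 90, 'a': 17, 'y': 68}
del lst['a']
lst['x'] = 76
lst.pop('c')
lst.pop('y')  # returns 68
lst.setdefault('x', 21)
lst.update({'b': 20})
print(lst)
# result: {'g': 7, 'x': 76, 'b': 20}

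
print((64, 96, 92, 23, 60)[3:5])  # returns (23, 60)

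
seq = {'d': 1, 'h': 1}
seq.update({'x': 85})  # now {'d': 1, 'h': 1, 'x': 85}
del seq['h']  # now {'d': 1, 'x': 85}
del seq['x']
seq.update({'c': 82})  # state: {'d': 1, 'c': 82}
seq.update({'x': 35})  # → {'d': 1, 'c': 82, 'x': 35}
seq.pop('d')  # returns 1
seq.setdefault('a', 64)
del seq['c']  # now {'x': 35, 'a': 64}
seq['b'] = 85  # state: {'x': 35, 'a': 64, 'b': 85}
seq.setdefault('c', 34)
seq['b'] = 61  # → {'x': 35, 'a': 64, 'b': 61, 'c': 34}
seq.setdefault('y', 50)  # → 50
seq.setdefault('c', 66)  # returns 34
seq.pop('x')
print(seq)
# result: {'a': 64, 'b': 61, 'c': 34, 'y': 50}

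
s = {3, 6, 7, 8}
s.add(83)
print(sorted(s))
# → [3, 6, 7, 8, 83]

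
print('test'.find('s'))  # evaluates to 2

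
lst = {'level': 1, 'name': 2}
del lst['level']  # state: {'name': 2}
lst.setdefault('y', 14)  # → 14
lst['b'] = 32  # {'name': 2, 'y': 14, 'b': 32}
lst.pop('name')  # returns 2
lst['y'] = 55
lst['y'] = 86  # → {'y': 86, 'b': 32}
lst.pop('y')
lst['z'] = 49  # {'b': 32, 'z': 49}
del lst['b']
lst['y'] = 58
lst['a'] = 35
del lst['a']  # {'z': 49, 'y': 58}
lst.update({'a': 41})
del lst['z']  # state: {'y': 58, 'a': 41}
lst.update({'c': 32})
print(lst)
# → {'y': 58, 'a': 41, 'c': 32}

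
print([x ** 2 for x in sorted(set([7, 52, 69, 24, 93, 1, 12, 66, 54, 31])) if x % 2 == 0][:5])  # [144, 576, 2704, 2916, 4356]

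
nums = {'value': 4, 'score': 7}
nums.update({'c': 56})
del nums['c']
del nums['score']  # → {'value': 4}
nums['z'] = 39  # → {'value': 4, 'z': 39}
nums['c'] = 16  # {'value': 4, 'z': 39, 'c': 16}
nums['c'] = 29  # {'value': 4, 'z': 39, 'c': 29}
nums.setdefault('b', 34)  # 34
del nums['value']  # {'z': 39, 'c': 29, 'b': 34}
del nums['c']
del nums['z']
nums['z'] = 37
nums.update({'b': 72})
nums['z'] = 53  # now {'b': 72, 'z': 53}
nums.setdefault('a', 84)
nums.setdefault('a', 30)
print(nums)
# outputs {'b': 72, 'z': 53, 'a': 84}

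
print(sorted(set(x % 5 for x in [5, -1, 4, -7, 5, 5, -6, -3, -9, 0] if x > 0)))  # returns [0, 4]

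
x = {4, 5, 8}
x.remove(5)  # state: {4, 8}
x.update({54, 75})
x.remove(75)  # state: {4, 8, 54}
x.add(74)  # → {4, 8, 54, 74}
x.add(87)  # {4, 8, 54, 74, 87}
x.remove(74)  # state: {4, 8, 54, 87}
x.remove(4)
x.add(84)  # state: {8, 54, 84, 87}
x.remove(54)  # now {8, 84, 87}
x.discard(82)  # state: {8, 84, 87}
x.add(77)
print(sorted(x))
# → [8, 77, 84, 87]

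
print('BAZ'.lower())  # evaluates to baz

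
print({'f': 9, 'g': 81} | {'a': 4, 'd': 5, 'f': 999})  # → {'f': 999, 'g': 81, 'a': 4, 'd': 5}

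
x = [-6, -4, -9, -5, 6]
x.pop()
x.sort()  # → [-9, -6, -5, -4]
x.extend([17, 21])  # [-9, -6, -5, -4, 17, 21]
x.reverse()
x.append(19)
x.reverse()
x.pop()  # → 21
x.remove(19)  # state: [-9, -6, -5, -4, 17]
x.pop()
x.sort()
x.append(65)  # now [-9, -6, -5, -4, 65]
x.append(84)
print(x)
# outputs [-9, -6, -5, -4, 65, 84]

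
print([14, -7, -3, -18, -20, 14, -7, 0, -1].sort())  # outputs None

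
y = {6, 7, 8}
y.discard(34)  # {6, 7, 8}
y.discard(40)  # {6, 7, 8}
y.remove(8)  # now {6, 7}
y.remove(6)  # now {7}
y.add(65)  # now {7, 65}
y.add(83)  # {7, 65, 83}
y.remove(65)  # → {7, 83}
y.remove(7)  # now {83}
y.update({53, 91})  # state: {53, 83, 91}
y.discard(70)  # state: {53, 83, 91}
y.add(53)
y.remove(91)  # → {53, 83}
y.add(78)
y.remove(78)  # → {53, 83}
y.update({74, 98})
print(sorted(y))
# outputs [53, 74, 83, 98]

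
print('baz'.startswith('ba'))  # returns True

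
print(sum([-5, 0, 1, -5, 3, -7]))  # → -13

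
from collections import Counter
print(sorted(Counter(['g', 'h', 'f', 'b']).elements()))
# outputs ['b', 'f', 'g', 'h']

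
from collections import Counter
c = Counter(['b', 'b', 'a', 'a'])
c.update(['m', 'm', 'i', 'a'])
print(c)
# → Counter({'a': 3, 'b': 2, 'm': 2, 'i': 1})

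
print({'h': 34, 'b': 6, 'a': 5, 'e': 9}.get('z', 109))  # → 109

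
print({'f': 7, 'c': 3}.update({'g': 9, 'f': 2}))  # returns None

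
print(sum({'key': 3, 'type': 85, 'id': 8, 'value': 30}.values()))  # 126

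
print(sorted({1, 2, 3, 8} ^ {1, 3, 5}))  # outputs [2, 5, 8]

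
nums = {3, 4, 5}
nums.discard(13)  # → {3, 4, 5}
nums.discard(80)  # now {3, 4, 5}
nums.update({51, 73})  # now {3, 4, 5, 51, 73}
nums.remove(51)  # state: {3, 4, 5, 73}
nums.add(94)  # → {3, 4, 5, 73, 94}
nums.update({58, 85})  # {3, 4, 5, 58, 73, 85, 94}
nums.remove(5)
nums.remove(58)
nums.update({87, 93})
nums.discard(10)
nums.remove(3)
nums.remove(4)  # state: {73, 85, 87, 93, 94}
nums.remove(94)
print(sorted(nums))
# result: [73, 85, 87, 93]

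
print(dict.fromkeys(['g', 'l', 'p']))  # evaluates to {'g': None, 'l': None, 'p': None}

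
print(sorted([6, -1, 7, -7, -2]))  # [-7, -2, -1, 6, 7]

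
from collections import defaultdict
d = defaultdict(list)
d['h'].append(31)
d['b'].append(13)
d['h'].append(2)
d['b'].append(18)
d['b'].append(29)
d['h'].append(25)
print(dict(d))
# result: {'h': [31, 2, 25], 'b': [13, 18, 29]}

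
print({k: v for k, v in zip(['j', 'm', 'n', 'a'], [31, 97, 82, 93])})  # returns {'j': 31, 'm': 97, 'n': 82, 'a': 93}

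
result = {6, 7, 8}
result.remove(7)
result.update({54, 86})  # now {6, 8, 54, 86}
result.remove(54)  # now {6, 8, 86}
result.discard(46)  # {6, 8, 86}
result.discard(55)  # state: {6, 8, 86}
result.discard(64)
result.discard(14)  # {6, 8, 86}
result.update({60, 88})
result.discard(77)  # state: {6, 8, 60, 86, 88}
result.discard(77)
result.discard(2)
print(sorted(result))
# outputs [6, 8, 60, 86, 88]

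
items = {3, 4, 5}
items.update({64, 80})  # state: {3, 4, 5, 64, 80}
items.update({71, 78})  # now {3, 4, 5, 64, 71, 78, 80}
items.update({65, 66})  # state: {3, 4, 5, 64, 65, 66, 71, 78, 80}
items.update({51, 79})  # {3, 4, 5, 51, 64, 65, 66, 71, 78, 79, 80}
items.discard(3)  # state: {4, 5, 51, 64, 65, 66, 71, 78, 79, 80}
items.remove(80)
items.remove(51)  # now {4, 5, 64, 65, 66, 71, 78, 79}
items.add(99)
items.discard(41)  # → {4, 5, 64, 65, 66, 71, 78, 79, 99}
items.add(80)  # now {4, 5, 64, 65, 66, 71, 78, 79, 80, 99}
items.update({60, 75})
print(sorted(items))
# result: [4, 5, 60, 64, 65, 66, 71, 75, 78, 79, 80, 99]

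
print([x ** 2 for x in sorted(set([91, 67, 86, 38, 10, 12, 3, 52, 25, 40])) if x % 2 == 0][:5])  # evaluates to [100, 144, 1444, 1600, 2704]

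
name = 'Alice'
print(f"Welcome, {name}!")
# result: Welcome, Alice!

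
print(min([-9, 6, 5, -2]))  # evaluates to -9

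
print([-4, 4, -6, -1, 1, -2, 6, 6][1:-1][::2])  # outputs [4, -1, -2]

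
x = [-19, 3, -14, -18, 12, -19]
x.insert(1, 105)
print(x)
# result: [-19, 105, 3, -14, -18, 12, -19]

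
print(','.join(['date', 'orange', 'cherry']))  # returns date,orange,cherry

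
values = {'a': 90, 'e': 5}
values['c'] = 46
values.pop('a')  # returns 90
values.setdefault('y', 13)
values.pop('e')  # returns 5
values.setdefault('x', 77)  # 77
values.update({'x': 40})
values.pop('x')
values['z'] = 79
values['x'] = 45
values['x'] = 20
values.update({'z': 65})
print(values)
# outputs {'c': 46, 'y': 13, 'z': 65, 'x': 20}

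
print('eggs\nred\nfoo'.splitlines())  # ['eggs', 'red', 'foo']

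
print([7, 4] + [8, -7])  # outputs [7, 4, 8, -7]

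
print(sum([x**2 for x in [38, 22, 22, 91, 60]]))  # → 14293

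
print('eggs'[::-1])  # sgge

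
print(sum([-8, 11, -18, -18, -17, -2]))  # -52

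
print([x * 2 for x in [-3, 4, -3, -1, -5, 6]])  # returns [-6, 8, -6, -2, -10, 12]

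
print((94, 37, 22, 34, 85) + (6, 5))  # (94, 37, 22, 34, 85, 6, 5)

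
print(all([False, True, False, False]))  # False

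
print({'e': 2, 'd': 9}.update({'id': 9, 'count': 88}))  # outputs None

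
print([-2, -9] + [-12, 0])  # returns [-2, -9, -12, 0]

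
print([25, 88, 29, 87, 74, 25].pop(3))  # 87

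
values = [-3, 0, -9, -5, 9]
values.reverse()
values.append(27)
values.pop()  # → 27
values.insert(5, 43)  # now [9, -5, -9, 0, -3, 43]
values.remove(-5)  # [9, -9, 0, -3, 43]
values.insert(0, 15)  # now [15, 9, -9, 0, -3, 43]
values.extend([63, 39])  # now [15, 9, -9, 0, -3, 43, 63, 39]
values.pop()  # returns 39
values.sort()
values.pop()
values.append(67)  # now [-9, -3, 0, 9, 15, 43, 67]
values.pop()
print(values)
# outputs [-9, -3, 0, 9, 15, 43]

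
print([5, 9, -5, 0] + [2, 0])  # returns [5, 9, -5, 0, 2, 0]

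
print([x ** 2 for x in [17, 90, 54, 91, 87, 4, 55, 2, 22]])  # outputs [289, 8100, 2916, 8281, 7569, 16, 3025, 4, 484]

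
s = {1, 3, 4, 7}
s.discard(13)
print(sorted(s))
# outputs [1, 3, 4, 7]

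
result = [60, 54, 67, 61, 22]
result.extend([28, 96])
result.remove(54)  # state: [60, 67, 61, 22, 28, 96]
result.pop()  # 96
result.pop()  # 28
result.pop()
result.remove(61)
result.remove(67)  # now [60]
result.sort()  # [60]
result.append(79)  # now [60, 79]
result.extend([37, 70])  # [60, 79, 37, 70]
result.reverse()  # [70, 37, 79, 60]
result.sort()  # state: [37, 60, 70, 79]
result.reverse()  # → [79, 70, 60, 37]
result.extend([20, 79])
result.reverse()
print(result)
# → [79, 20, 37, 60, 70, 79]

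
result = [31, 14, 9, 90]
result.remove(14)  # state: [31, 9, 90]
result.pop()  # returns 90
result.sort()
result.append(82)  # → [9, 31, 82]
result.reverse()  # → [82, 31, 9]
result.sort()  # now [9, 31, 82]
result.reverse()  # [82, 31, 9]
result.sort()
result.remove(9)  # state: [31, 82]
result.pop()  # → 82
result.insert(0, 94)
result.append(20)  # [94, 31, 20]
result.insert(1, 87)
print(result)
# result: [94, 87, 31, 20]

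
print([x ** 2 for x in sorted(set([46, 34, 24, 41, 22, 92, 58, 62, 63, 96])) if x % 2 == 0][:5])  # [484, 576, 1156, 2116, 3364]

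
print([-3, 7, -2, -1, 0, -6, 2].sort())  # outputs None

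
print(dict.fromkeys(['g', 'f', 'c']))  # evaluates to {'g': None, 'f': None, 'c': None}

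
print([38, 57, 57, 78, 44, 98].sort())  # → None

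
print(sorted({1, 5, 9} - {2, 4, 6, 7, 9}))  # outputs [1, 5]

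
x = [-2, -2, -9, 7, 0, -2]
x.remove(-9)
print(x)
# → [-2, -2, 7, 0, -2]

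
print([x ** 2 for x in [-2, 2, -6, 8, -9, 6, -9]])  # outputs [4, 4, 36, 64, 81, 36, 81]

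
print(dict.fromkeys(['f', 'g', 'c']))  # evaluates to {'f': None, 'g': None, 'c': None}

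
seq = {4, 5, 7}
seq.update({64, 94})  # {4, 5, 7, 64, 94}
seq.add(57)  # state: {4, 5, 7, 57, 64, 94}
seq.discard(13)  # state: {4, 5, 7, 57, 64, 94}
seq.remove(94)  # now {4, 5, 7, 57, 64}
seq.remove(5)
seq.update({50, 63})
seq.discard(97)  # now {4, 7, 50, 57, 63, 64}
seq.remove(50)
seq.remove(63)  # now {4, 7, 57, 64}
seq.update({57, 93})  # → {4, 7, 57, 64, 93}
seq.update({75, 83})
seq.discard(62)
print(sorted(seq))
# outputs [4, 7, 57, 64, 75, 83, 93]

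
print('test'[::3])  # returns tt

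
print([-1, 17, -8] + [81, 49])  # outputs [-1, 17, -8, 81, 49]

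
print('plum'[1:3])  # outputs lu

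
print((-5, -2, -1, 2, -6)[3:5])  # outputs (2, -6)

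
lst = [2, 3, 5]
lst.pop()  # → 5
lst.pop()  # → 3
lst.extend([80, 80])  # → [2, 80, 80]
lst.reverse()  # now [80, 80, 2]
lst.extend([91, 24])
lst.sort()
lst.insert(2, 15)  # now [2, 24, 15, 80, 80, 91]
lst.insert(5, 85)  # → [2, 24, 15, 80, 80, 85, 91]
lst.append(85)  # [2, 24, 15, 80, 80, 85, 91, 85]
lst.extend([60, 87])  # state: [2, 24, 15, 80, 80, 85, 91, 85, 60, 87]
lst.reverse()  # [87, 60, 85, 91, 85, 80, 80, 15, 24, 2]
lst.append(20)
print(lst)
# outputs [87, 60, 85, 91, 85, 80, 80, 15, 24, 2, 20]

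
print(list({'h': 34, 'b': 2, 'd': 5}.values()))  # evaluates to [34, 2, 5]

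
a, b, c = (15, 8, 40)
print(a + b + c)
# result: 63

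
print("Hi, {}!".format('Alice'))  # Hi, Alice!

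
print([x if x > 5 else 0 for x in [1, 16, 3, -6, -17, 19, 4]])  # [0, 16, 0, 0, 0, 19, 0]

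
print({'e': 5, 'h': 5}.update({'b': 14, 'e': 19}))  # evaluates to None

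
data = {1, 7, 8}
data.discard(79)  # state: {1, 7, 8}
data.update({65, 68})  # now {1, 7, 8, 65, 68}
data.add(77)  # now {1, 7, 8, 65, 68, 77}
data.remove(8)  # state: {1, 7, 65, 68, 77}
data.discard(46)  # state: {1, 7, 65, 68, 77}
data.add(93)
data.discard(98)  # {1, 7, 65, 68, 77, 93}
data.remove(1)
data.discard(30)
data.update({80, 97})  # {7, 65, 68, 77, 80, 93, 97}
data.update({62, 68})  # {7, 62, 65, 68, 77, 80, 93, 97}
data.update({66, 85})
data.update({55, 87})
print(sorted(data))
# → [7, 55, 62, 65, 66, 68, 77, 80, 85, 87, 93, 97]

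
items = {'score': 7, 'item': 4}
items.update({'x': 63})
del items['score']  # {'item': 4, 'x': 63}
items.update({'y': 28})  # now {'item': 4, 'x': 63, 'y': 28}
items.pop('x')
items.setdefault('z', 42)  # 42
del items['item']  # {'y': 28, 'z': 42}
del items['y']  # {'z': 42}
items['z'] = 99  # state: {'z': 99}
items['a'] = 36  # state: {'z': 99, 'a': 36}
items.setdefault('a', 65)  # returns 36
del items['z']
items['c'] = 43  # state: {'a': 36, 'c': 43}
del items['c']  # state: {'a': 36}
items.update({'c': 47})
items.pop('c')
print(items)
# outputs {'a': 36}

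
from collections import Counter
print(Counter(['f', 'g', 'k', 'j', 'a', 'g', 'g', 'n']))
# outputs Counter({'g': 3, 'f': 1, 'k': 1, 'j': 1, 'a': 1, 'n': 1})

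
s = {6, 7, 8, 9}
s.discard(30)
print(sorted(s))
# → [6, 7, 8, 9]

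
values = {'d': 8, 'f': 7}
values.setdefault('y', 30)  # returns 30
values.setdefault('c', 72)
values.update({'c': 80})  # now {'d': 8, 'f': 7, 'y': 30, 'c': 80}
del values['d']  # {'f': 7, 'y': 30, 'c': 80}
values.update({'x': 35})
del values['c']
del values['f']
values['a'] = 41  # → {'y': 30, 'x': 35, 'a': 41}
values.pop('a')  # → 41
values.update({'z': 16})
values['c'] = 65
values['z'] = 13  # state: {'y': 30, 'x': 35, 'z': 13, 'c': 65}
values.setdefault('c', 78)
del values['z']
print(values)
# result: {'y': 30, 'x': 35, 'c': 65}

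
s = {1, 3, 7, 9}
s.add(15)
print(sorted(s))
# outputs [1, 3, 7, 9, 15]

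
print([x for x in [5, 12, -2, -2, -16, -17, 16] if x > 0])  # [5, 12, 16]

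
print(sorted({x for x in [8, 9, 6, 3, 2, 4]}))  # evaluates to [2, 3, 4, 6, 8, 9]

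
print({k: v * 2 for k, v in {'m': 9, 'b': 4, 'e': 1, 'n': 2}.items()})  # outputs {'m': 18, 'b': 8, 'e': 2, 'n': 4}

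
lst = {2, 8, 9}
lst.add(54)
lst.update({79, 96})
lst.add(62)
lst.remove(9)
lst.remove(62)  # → {2, 8, 54, 79, 96}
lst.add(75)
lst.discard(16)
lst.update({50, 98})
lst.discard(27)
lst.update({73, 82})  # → {2, 8, 50, 54, 73, 75, 79, 82, 96, 98}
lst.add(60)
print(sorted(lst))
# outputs [2, 8, 50, 54, 60, 73, 75, 79, 82, 96, 98]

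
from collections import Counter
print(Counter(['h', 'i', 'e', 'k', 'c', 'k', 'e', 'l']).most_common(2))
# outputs [('e', 2), ('k', 2)]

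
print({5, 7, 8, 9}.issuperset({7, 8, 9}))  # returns True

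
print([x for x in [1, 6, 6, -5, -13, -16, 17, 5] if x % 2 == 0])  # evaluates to [6, 6, -16]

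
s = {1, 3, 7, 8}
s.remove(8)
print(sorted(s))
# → [1, 3, 7]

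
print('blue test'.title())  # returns Blue Test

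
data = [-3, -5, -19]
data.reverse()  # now [-19, -5, -3]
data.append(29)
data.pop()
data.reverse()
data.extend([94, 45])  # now [-3, -5, -19, 94, 45]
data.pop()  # 45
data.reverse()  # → [94, -19, -5, -3]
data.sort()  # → [-19, -5, -3, 94]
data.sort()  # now [-19, -5, -3, 94]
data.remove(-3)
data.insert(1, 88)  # [-19, 88, -5, 94]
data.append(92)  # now [-19, 88, -5, 94, 92]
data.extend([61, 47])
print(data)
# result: [-19, 88, -5, 94, 92, 61, 47]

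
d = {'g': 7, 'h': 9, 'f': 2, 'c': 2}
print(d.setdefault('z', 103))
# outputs 103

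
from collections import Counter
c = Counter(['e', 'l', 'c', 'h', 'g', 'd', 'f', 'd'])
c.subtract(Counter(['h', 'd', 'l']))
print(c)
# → Counter({'e': 1, 'c': 1, 'g': 1, 'd': 1, 'f': 1, 'l': 0, 'h': 0})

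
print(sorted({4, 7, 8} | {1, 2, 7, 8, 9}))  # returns [1, 2, 4, 7, 8, 9]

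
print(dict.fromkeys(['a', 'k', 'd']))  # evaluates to {'a': None, 'k': None, 'd': None}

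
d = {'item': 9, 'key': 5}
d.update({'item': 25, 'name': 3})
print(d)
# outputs {'item': 25, 'key': 5, 'name': 3}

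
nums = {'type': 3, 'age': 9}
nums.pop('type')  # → 3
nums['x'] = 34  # {'age': 9, 'x': 34}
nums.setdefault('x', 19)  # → 34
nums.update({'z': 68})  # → {'age': 9, 'x': 34, 'z': 68}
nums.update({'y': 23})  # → {'age': 9, 'x': 34, 'z': 68, 'y': 23}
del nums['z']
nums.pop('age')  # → 9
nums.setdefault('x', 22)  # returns 34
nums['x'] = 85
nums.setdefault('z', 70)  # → 70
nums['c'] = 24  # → {'x': 85, 'y': 23, 'z': 70, 'c': 24}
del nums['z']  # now {'x': 85, 'y': 23, 'c': 24}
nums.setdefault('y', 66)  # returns 23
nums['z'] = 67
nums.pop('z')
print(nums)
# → {'x': 85, 'y': 23, 'c': 24}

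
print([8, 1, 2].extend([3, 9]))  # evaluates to None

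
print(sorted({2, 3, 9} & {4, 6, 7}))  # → []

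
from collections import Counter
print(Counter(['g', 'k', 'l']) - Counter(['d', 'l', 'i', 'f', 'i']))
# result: Counter({'g': 1, 'k': 1})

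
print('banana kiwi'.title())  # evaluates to Banana Kiwi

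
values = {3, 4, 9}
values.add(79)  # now {3, 4, 9, 79}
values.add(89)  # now {3, 4, 9, 79, 89}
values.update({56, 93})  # {3, 4, 9, 56, 79, 89, 93}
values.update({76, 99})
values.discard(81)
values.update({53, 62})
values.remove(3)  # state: {4, 9, 53, 56, 62, 76, 79, 89, 93, 99}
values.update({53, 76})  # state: {4, 9, 53, 56, 62, 76, 79, 89, 93, 99}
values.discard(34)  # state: {4, 9, 53, 56, 62, 76, 79, 89, 93, 99}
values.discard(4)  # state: {9, 53, 56, 62, 76, 79, 89, 93, 99}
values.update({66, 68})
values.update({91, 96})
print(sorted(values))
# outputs [9, 53, 56, 62, 66, 68, 76, 79, 89, 91, 93, 96, 99]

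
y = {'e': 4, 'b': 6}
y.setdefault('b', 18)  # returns 6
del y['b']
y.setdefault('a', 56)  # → 56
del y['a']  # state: {'e': 4}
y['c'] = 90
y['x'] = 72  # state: {'e': 4, 'c': 90, 'x': 72}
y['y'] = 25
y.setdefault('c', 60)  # 90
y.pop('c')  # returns 90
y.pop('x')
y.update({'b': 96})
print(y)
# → {'e': 4, 'y': 25, 'b': 96}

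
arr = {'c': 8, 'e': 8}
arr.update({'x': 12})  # {'c': 8, 'e': 8, 'x': 12}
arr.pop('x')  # 12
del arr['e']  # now {'c': 8}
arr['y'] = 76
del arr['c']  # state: {'y': 76}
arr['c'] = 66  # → {'y': 76, 'c': 66}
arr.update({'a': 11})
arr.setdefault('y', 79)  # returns 76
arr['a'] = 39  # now {'y': 76, 'c': 66, 'a': 39}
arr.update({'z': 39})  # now {'y': 76, 'c': 66, 'a': 39, 'z': 39}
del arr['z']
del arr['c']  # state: {'y': 76, 'a': 39}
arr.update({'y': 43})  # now {'y': 43, 'a': 39}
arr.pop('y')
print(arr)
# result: {'a': 39}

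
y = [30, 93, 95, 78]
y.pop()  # 78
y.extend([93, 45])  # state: [30, 93, 95, 93, 45]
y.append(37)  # [30, 93, 95, 93, 45, 37]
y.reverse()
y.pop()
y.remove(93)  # [37, 45, 95, 93]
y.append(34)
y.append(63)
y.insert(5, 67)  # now [37, 45, 95, 93, 34, 67, 63]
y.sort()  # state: [34, 37, 45, 63, 67, 93, 95]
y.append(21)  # [34, 37, 45, 63, 67, 93, 95, 21]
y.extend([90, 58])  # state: [34, 37, 45, 63, 67, 93, 95, 21, 90, 58]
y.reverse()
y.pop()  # 34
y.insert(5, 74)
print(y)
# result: [58, 90, 21, 95, 93, 74, 67, 63, 45, 37]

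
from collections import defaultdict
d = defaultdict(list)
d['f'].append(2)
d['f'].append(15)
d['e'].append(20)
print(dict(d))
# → {'f': [2, 15], 'e': [20]}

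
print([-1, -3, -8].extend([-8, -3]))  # None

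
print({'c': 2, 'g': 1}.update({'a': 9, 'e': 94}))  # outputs None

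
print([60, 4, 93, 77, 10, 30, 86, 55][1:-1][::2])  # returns [4, 77, 30]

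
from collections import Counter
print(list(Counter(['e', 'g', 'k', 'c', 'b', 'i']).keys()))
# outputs ['e', 'g', 'k', 'c', 'b', 'i']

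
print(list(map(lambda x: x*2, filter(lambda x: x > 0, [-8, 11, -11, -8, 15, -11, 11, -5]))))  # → [22, 30, 22]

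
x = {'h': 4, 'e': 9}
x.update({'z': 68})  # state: {'h': 4, 'e': 9, 'z': 68}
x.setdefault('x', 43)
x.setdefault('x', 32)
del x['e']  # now {'h': 4, 'z': 68, 'x': 43}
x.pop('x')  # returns 43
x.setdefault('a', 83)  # 83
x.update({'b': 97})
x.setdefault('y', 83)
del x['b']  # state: {'h': 4, 'z': 68, 'a': 83, 'y': 83}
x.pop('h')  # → 4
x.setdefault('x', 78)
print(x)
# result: {'z': 68, 'a': 83, 'y': 83, 'x': 78}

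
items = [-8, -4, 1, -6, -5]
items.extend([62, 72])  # [-8, -4, 1, -6, -5, 62, 72]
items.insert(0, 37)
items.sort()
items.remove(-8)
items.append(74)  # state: [-6, -5, -4, 1, 37, 62, 72, 74]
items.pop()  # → 74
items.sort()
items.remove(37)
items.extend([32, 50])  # [-6, -5, -4, 1, 62, 72, 32, 50]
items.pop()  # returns 50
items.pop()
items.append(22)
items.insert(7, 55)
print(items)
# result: [-6, -5, -4, 1, 62, 72, 22, 55]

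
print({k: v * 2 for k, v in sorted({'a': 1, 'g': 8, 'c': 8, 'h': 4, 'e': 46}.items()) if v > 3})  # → {'c': 16, 'e': 92, 'g': 16, 'h': 8}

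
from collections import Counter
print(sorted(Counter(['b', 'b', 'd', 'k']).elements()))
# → ['b', 'b', 'd', 'k']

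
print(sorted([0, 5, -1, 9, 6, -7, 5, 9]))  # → [-7, -1, 0, 5, 5, 6, 9, 9]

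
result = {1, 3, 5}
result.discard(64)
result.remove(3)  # {1, 5}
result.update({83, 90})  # {1, 5, 83, 90}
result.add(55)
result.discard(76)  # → {1, 5, 55, 83, 90}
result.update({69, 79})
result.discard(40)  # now {1, 5, 55, 69, 79, 83, 90}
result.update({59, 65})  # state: {1, 5, 55, 59, 65, 69, 79, 83, 90}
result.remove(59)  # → {1, 5, 55, 65, 69, 79, 83, 90}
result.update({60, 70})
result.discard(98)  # {1, 5, 55, 60, 65, 69, 70, 79, 83, 90}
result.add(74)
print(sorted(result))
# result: [1, 5, 55, 60, 65, 69, 70, 74, 79, 83, 90]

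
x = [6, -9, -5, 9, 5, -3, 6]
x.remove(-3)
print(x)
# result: [6, -9, -5, 9, 5, 6]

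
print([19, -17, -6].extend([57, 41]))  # None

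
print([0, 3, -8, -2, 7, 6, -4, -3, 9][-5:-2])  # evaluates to [7, 6, -4]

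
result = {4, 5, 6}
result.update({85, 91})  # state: {4, 5, 6, 85, 91}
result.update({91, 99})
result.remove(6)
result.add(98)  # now {4, 5, 85, 91, 98, 99}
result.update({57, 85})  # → {4, 5, 57, 85, 91, 98, 99}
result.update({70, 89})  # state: {4, 5, 57, 70, 85, 89, 91, 98, 99}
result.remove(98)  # {4, 5, 57, 70, 85, 89, 91, 99}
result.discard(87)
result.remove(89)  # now {4, 5, 57, 70, 85, 91, 99}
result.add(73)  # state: {4, 5, 57, 70, 73, 85, 91, 99}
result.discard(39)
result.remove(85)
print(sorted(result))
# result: [4, 5, 57, 70, 73, 91, 99]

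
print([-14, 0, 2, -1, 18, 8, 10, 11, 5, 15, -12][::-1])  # [-12, 15, 5, 11, 10, 8, 18, -1, 2, 0, -14]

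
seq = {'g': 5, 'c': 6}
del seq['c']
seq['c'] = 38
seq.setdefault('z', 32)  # 32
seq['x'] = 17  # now {'g': 5, 'c': 38, 'z': 32, 'x': 17}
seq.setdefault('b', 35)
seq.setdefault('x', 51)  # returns 17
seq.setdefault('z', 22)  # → 32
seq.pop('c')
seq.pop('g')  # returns 5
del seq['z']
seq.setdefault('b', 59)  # 35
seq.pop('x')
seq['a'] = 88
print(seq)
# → {'b': 35, 'a': 88}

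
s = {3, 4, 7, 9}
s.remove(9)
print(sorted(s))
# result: [3, 4, 7]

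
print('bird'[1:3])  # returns ir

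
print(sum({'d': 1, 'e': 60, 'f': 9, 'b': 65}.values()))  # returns 135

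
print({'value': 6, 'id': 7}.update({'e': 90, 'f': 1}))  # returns None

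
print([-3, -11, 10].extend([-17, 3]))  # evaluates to None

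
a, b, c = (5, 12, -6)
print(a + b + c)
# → 11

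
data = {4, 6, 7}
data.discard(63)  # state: {4, 6, 7}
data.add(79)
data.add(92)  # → {4, 6, 7, 79, 92}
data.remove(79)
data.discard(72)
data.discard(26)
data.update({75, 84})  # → {4, 6, 7, 75, 84, 92}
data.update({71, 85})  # {4, 6, 7, 71, 75, 84, 85, 92}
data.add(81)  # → {4, 6, 7, 71, 75, 81, 84, 85, 92}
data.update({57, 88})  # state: {4, 6, 7, 57, 71, 75, 81, 84, 85, 88, 92}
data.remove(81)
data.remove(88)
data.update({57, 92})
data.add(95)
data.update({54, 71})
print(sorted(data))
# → [4, 6, 7, 54, 57, 71, 75, 84, 85, 92, 95]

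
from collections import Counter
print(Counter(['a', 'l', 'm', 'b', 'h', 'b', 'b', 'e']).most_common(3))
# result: [('b', 3), ('a', 1), ('l', 1)]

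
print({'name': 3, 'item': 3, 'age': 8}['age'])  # 8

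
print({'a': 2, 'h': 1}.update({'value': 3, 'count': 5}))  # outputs None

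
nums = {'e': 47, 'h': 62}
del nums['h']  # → {'e': 47}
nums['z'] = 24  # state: {'e': 47, 'z': 24}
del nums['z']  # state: {'e': 47}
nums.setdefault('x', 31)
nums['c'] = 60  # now {'e': 47, 'x': 31, 'c': 60}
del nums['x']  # {'e': 47, 'c': 60}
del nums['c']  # {'e': 47}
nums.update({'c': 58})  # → {'e': 47, 'c': 58}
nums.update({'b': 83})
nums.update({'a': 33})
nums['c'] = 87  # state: {'e': 47, 'c': 87, 'b': 83, 'a': 33}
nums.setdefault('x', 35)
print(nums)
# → {'e': 47, 'c': 87, 'b': 83, 'a': 33, 'x': 35}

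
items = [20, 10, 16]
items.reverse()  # [16, 10, 20]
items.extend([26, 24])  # [16, 10, 20, 26, 24]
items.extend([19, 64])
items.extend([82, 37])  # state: [16, 10, 20, 26, 24, 19, 64, 82, 37]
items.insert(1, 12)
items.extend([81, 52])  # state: [16, 12, 10, 20, 26, 24, 19, 64, 82, 37, 81, 52]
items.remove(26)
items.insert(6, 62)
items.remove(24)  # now [16, 12, 10, 20, 19, 62, 64, 82, 37, 81, 52]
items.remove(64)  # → [16, 12, 10, 20, 19, 62, 82, 37, 81, 52]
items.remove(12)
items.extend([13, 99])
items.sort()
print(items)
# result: [10, 13, 16, 19, 20, 37, 52, 62, 81, 82, 99]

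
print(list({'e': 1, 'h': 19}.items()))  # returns [('e', 1), ('h', 19)]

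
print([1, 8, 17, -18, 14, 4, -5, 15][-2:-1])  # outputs [-5]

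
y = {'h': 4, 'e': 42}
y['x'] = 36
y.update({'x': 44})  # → {'h': 4, 'e': 42, 'x': 44}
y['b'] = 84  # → {'h': 4, 'e': 42, 'x': 44, 'b': 84}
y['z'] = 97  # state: {'h': 4, 'e': 42, 'x': 44, 'b': 84, 'z': 97}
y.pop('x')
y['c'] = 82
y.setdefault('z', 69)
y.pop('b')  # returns 84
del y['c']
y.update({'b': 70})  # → {'h': 4, 'e': 42, 'z': 97, 'b': 70}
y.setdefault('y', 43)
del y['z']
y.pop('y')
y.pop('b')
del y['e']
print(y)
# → {'h': 4}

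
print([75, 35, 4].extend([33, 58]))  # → None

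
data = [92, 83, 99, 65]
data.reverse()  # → [65, 99, 83, 92]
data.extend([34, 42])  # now [65, 99, 83, 92, 34, 42]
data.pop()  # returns 42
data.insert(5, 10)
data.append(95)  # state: [65, 99, 83, 92, 34, 10, 95]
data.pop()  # 95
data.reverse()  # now [10, 34, 92, 83, 99, 65]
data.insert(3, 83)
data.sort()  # [10, 34, 65, 83, 83, 92, 99]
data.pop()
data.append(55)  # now [10, 34, 65, 83, 83, 92, 55]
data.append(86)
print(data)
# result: [10, 34, 65, 83, 83, 92, 55, 86]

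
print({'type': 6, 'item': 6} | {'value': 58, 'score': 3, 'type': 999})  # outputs {'type': 999, 'item': 6, 'value': 58, 'score': 3}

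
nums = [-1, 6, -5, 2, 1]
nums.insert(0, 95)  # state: [95, -1, 6, -5, 2, 1]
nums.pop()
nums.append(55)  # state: [95, -1, 6, -5, 2, 55]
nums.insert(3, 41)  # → [95, -1, 6, 41, -5, 2, 55]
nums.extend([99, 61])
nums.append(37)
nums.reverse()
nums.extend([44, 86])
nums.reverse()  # [86, 44, 95, -1, 6, 41, -5, 2, 55, 99, 61, 37]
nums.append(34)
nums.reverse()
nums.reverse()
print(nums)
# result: [86, 44, 95, -1, 6, 41, -5, 2, 55, 99, 61, 37, 34]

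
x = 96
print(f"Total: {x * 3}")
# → Total: 288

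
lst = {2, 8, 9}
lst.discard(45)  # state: {2, 8, 9}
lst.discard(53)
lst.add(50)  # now {2, 8, 9, 50}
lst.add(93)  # {2, 8, 9, 50, 93}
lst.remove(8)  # {2, 9, 50, 93}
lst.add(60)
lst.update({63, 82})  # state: {2, 9, 50, 60, 63, 82, 93}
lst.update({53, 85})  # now {2, 9, 50, 53, 60, 63, 82, 85, 93}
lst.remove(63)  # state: {2, 9, 50, 53, 60, 82, 85, 93}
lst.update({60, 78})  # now {2, 9, 50, 53, 60, 78, 82, 85, 93}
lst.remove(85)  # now {2, 9, 50, 53, 60, 78, 82, 93}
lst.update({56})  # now {2, 9, 50, 53, 56, 60, 78, 82, 93}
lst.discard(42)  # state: {2, 9, 50, 53, 56, 60, 78, 82, 93}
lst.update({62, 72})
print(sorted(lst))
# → [2, 9, 50, 53, 56, 60, 62, 72, 78, 82, 93]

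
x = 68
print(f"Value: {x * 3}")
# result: Value: 204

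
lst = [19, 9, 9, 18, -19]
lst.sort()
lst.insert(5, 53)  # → [-19, 9, 9, 18, 19, 53]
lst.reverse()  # [53, 19, 18, 9, 9, -19]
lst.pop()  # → -19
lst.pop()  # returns 9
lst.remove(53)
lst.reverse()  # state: [9, 18, 19]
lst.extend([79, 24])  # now [9, 18, 19, 79, 24]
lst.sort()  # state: [9, 18, 19, 24, 79]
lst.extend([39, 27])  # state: [9, 18, 19, 24, 79, 39, 27]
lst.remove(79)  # [9, 18, 19, 24, 39, 27]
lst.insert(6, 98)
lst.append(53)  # [9, 18, 19, 24, 39, 27, 98, 53]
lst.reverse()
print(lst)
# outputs [53, 98, 27, 39, 24, 19, 18, 9]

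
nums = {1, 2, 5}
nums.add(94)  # {1, 2, 5, 94}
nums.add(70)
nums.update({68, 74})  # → {1, 2, 5, 68, 70, 74, 94}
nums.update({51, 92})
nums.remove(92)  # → {1, 2, 5, 51, 68, 70, 74, 94}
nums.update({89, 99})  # {1, 2, 5, 51, 68, 70, 74, 89, 94, 99}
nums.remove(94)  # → {1, 2, 5, 51, 68, 70, 74, 89, 99}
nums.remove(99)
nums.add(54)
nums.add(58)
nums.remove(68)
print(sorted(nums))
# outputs [1, 2, 5, 51, 54, 58, 70, 74, 89]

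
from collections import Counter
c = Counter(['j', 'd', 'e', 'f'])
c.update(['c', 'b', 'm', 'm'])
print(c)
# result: Counter({'m': 2, 'j': 1, 'd': 1, 'e': 1, 'f': 1, 'c': 1, 'b': 1})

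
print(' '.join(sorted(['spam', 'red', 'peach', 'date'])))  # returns date peach red spam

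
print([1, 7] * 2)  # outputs [1, 7, 1, 7]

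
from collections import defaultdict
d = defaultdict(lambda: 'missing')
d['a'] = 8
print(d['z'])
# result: missing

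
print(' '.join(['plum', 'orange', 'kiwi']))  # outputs plum orange kiwi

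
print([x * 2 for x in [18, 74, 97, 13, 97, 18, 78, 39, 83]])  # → [36, 148, 194, 26, 194, 36, 156, 78, 166]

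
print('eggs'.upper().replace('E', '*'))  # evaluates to *GGS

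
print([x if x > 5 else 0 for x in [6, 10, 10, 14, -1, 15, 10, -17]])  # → [6, 10, 10, 14, 0, 15, 10, 0]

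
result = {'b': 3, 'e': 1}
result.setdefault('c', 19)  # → 19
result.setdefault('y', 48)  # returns 48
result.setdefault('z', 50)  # 50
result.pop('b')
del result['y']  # {'e': 1, 'c': 19, 'z': 50}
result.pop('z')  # 50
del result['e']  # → {'c': 19}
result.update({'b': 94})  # {'c': 19, 'b': 94}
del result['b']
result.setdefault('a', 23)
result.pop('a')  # 23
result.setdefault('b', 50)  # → 50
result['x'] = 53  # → {'c': 19, 'b': 50, 'x': 53}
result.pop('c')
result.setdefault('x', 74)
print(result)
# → {'b': 50, 'x': 53}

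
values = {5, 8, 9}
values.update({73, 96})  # {5, 8, 9, 73, 96}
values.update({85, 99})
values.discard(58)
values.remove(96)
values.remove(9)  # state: {5, 8, 73, 85, 99}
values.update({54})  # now {5, 8, 54, 73, 85, 99}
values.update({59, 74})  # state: {5, 8, 54, 59, 73, 74, 85, 99}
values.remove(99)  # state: {5, 8, 54, 59, 73, 74, 85}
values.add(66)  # {5, 8, 54, 59, 66, 73, 74, 85}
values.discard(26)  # {5, 8, 54, 59, 66, 73, 74, 85}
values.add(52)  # {5, 8, 52, 54, 59, 66, 73, 74, 85}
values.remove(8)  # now {5, 52, 54, 59, 66, 73, 74, 85}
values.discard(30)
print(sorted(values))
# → [5, 52, 54, 59, 66, 73, 74, 85]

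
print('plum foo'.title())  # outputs Plum Foo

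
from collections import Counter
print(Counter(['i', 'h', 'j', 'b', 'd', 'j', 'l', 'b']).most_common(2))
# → [('j', 2), ('b', 2)]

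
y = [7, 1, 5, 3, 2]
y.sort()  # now [1, 2, 3, 5, 7]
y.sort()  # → [1, 2, 3, 5, 7]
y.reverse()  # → [7, 5, 3, 2, 1]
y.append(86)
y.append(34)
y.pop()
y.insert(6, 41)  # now [7, 5, 3, 2, 1, 86, 41]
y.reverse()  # [41, 86, 1, 2, 3, 5, 7]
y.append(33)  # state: [41, 86, 1, 2, 3, 5, 7, 33]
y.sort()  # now [1, 2, 3, 5, 7, 33, 41, 86]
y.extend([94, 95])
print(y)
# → [1, 2, 3, 5, 7, 33, 41, 86, 94, 95]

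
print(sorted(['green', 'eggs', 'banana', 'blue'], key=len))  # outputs ['eggs', 'blue', 'green', 'banana']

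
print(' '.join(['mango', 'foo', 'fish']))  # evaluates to mango foo fish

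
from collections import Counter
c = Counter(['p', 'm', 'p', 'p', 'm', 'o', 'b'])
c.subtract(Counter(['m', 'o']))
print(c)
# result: Counter({'p': 3, 'm': 1, 'b': 1, 'o': 0})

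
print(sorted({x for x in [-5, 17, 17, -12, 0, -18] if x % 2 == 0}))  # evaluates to [-18, -12, 0]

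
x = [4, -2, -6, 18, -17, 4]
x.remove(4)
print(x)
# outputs [-2, -6, 18, -17, 4]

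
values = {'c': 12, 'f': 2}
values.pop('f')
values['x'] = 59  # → {'c': 12, 'x': 59}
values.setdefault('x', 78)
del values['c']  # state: {'x': 59}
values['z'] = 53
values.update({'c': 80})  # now {'x': 59, 'z': 53, 'c': 80}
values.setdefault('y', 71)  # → 71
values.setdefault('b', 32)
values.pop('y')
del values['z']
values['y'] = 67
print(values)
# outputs {'x': 59, 'c': 80, 'b': 32, 'y': 67}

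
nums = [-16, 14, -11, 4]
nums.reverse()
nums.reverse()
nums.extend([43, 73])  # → [-16, 14, -11, 4, 43, 73]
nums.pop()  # 73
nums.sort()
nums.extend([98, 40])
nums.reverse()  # [40, 98, 43, 14, 4, -11, -16]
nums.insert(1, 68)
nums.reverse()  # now [-16, -11, 4, 14, 43, 98, 68, 40]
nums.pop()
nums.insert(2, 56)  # [-16, -11, 56, 4, 14, 43, 98, 68]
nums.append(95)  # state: [-16, -11, 56, 4, 14, 43, 98, 68, 95]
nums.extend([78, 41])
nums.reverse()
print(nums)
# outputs [41, 78, 95, 68, 98, 43, 14, 4, 56, -11, -16]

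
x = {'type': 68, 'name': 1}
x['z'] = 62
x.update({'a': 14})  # {'type': 68, 'name': 1, 'z': 62, 'a': 14}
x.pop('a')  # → 14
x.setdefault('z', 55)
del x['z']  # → {'type': 68, 'name': 1}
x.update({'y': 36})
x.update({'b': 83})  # {'type': 68, 'name': 1, 'y': 36, 'b': 83}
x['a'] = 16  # {'type': 68, 'name': 1, 'y': 36, 'b': 83, 'a': 16}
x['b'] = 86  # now {'type': 68, 'name': 1, 'y': 36, 'b': 86, 'a': 16}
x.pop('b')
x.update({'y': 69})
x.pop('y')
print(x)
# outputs {'type': 68, 'name': 1, 'a': 16}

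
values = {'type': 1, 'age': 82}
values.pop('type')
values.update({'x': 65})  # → {'age': 82, 'x': 65}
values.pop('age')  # 82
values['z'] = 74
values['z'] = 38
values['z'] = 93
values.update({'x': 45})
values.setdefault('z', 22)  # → 93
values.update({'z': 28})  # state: {'x': 45, 'z': 28}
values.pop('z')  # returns 28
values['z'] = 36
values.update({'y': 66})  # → {'x': 45, 'z': 36, 'y': 66}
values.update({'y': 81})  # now {'x': 45, 'z': 36, 'y': 81}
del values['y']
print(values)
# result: {'x': 45, 'z': 36}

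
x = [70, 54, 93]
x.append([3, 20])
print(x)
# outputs [70, 54, 93, [3, 20]]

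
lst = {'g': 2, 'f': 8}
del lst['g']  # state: {'f': 8}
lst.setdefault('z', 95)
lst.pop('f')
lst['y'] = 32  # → {'z': 95, 'y': 32}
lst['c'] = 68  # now {'z': 95, 'y': 32, 'c': 68}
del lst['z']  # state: {'y': 32, 'c': 68}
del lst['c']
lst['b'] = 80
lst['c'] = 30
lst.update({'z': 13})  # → {'y': 32, 'b': 80, 'c': 30, 'z': 13}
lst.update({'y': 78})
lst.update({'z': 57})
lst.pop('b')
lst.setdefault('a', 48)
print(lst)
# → {'y': 78, 'c': 30, 'z': 57, 'a': 48}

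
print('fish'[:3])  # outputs fis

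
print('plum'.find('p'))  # 0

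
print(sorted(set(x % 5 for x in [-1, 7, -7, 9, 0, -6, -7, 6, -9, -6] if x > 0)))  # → [1, 2, 4]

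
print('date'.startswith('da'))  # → True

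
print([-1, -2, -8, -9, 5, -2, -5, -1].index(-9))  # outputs 3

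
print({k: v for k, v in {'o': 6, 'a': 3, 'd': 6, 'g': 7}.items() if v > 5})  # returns {'o': 6, 'd': 6, 'g': 7}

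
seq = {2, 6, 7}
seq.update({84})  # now {2, 6, 7, 84}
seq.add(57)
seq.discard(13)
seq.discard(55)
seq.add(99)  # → {2, 6, 7, 57, 84, 99}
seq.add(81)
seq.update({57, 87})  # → {2, 6, 7, 57, 81, 84, 87, 99}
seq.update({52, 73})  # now {2, 6, 7, 52, 57, 73, 81, 84, 87, 99}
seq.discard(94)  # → {2, 6, 7, 52, 57, 73, 81, 84, 87, 99}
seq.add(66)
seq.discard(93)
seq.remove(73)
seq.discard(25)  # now {2, 6, 7, 52, 57, 66, 81, 84, 87, 99}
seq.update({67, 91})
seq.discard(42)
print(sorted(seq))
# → [2, 6, 7, 52, 57, 66, 67, 81, 84, 87, 91, 99]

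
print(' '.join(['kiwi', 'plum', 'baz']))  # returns kiwi plum baz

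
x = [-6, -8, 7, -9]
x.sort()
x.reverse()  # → [7, -6, -8, -9]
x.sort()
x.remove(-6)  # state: [-9, -8, 7]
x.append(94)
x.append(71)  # [-9, -8, 7, 94, 71]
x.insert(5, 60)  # [-9, -8, 7, 94, 71, 60]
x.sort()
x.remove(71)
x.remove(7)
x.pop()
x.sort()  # [-9, -8, 60]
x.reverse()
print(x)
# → [60, -8, -9]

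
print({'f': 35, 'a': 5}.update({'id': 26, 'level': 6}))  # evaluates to None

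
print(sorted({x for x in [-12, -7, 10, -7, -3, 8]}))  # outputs [-12, -7, -3, 8, 10]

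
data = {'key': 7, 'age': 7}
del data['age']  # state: {'key': 7}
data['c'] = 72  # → {'key': 7, 'c': 72}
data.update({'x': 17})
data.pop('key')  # 7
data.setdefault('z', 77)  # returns 77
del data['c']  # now {'x': 17, 'z': 77}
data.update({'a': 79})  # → {'x': 17, 'z': 77, 'a': 79}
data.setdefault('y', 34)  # 34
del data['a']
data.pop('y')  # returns 34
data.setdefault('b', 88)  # 88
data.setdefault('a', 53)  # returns 53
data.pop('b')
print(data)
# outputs {'x': 17, 'z': 77, 'a': 53}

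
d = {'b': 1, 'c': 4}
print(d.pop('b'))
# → 1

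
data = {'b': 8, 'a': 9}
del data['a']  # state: {'b': 8}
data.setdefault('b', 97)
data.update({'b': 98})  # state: {'b': 98}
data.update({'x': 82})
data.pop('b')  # 98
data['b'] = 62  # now {'x': 82, 'b': 62}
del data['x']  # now {'b': 62}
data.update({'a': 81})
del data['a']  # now {'b': 62}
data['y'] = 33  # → {'b': 62, 'y': 33}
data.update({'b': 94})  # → {'b': 94, 'y': 33}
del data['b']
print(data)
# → {'y': 33}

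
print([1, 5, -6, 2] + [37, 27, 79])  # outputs [1, 5, -6, 2, 37, 27, 79]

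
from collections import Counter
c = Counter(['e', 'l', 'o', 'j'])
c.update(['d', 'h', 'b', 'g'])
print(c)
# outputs Counter({'e': 1, 'l': 1, 'o': 1, 'j': 1, 'd': 1, 'h': 1, 'b': 1, 'g': 1})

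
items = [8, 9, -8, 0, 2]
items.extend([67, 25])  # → [8, 9, -8, 0, 2, 67, 25]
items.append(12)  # [8, 9, -8, 0, 2, 67, 25, 12]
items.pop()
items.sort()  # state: [-8, 0, 2, 8, 9, 25, 67]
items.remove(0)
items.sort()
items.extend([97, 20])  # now [-8, 2, 8, 9, 25, 67, 97, 20]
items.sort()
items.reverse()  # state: [97, 67, 25, 20, 9, 8, 2, -8]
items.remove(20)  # [97, 67, 25, 9, 8, 2, -8]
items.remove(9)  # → [97, 67, 25, 8, 2, -8]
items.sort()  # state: [-8, 2, 8, 25, 67, 97]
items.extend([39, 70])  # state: [-8, 2, 8, 25, 67, 97, 39, 70]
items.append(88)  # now [-8, 2, 8, 25, 67, 97, 39, 70, 88]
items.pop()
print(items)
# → [-8, 2, 8, 25, 67, 97, 39, 70]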